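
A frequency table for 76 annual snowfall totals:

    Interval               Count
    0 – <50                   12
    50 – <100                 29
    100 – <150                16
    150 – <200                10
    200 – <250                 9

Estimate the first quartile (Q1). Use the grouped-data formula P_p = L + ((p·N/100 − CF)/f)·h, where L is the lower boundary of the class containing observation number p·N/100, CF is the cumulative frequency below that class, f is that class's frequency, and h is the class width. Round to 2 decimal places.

62.07

N = 76; target position k = 25/100 · 76 = 19.
Cumulative frequencies: 12, 41, 57, 67, 76.
Observation 19 falls in the class 50 – <100.
L = 50, CF = 12, f = 29, h = 50.
P25 = 50 + ((19 − 12)/29)·50 = 50 + 12.069 = 62.069.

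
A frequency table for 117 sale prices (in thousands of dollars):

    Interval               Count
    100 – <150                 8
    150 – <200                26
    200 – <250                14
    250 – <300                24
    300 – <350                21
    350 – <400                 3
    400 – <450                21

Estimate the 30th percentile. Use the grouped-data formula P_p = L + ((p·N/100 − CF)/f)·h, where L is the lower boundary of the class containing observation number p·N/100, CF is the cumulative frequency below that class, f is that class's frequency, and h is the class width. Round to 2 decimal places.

N = 117; target position k = 30/100 · 117 = 35.1.
Cumulative frequencies: 8, 34, 48, 72, 93, 96, 117.
Observation 35.1 falls in the class 200 – <250.
L = 200, CF = 34, f = 14, h = 50.
P30 = 200 + ((35.1 − 34)/14)·50 = 200 + 3.92857 = 203.929.

203.93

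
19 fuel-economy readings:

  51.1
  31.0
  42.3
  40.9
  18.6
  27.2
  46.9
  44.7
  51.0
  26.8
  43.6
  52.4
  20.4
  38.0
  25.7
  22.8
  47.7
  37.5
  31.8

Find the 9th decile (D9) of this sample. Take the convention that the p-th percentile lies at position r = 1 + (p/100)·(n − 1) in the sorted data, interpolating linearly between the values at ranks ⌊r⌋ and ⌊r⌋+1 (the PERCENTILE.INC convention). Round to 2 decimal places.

51.02

Sorted: 18.6, 20.4, 22.8, 25.7, 26.8, 27.2, 31.0, 31.8, 37.5, 38.0, 40.9, 42.3, 43.6, 44.7, 46.9, 47.7, 51.0, 51.1, 52.4.
n = 19.
r = 1 + (90/100)·(19 − 1) = 1 + 16.2 = 17.2.
Rank 17 is 51.0 and rank 18 is 51.1.
Interpolate: 51.0 + 0.2·(51.1 − 51.0) = 51.0 + 0.2·0.1 = 51.02.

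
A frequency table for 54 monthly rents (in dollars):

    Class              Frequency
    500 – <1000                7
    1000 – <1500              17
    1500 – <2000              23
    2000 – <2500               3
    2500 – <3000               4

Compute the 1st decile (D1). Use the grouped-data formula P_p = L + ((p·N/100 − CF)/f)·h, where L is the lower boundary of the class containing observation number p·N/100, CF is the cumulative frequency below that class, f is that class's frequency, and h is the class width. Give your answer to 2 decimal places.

N = 54; target position k = 10/100 · 54 = 5.4.
Cumulative frequencies: 7, 24, 47, 50, 54.
Observation 5.4 falls in the class 500 – <1000.
L = 500, CF = 0, f = 7, h = 500.
P10 = 500 + ((5.4 − 0)/7)·500 = 500 + 385.714 = 885.714.

885.71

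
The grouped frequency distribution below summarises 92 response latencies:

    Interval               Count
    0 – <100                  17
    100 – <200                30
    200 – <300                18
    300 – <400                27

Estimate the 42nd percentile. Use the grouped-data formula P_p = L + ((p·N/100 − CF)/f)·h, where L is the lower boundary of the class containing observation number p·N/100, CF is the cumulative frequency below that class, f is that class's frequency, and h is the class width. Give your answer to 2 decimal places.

N = 92; target position k = 42/100 · 92 = 38.64.
Cumulative frequencies: 17, 47, 65, 92.
Observation 38.64 falls in the class 100 – <200.
L = 100, CF = 17, f = 30, h = 100.
P42 = 100 + ((38.64 − 17)/30)·100 = 100 + 72.1333 = 172.133.

172.13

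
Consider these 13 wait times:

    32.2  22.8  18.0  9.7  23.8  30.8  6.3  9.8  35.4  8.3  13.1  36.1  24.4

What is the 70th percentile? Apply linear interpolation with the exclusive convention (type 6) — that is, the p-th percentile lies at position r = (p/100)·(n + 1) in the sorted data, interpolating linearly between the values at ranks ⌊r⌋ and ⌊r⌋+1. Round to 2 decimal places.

Sorted: 6.3, 8.3, 9.7, 9.8, 13.1, 18.0, 22.8, 23.8, 24.4, 30.8, 32.2, 35.4, 36.1.
n = 13.
r = (70/100)·(13 + 1) = 9.8.
Rank 9 is 24.4 and rank 10 is 30.8.
Interpolate: 24.4 + 0.8·(30.8 − 24.4) = 24.4 + 0.8·6.4 = 29.52.

29.52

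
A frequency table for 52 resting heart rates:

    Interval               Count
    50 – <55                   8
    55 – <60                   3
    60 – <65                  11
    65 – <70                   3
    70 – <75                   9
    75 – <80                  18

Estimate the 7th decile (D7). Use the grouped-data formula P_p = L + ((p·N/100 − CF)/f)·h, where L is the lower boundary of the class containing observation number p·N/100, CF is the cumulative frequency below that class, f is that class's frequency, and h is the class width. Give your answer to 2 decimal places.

75.67

N = 52; target position k = 70/100 · 52 = 36.4.
Cumulative frequencies: 8, 11, 22, 25, 34, 52.
Observation 36.4 falls in the class 75 – <80.
L = 75, CF = 34, f = 18, h = 5.
P70 = 75 + ((36.4 − 34)/18)·5 = 75 + 0.666667 = 75.6667.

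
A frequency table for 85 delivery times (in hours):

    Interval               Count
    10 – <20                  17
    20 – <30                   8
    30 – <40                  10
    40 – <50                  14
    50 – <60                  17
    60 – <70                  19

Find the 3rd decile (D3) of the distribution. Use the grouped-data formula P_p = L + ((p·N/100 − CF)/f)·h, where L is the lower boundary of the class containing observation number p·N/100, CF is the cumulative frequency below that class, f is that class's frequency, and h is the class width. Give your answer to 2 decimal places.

30.50

N = 85; target position k = 30/100 · 85 = 25.5.
Cumulative frequencies: 17, 25, 35, 49, 66, 85.
Observation 25.5 falls in the class 30 – <40.
L = 30, CF = 25, f = 10, h = 10.
P30 = 30 + ((25.5 − 25)/10)·10 = 30 + 0.5 = 30.5.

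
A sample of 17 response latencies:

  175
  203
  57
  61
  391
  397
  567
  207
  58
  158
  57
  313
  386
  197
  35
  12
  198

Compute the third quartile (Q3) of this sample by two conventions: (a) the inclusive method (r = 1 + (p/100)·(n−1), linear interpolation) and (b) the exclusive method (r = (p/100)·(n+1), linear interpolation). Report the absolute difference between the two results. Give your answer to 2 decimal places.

Sorted: 12, 35, 57, 57, 58, 61, 158, 175, 197, 198, 203, 207, 313, 386, 391, 397, 567.
n = 17.
(a) r = 13 → value at rank 13 = 313.
(b) r = 13.5; between ranks 13 (313) and 14 (386): 349.5.
|313 − 349.5| = 36.5.

36.50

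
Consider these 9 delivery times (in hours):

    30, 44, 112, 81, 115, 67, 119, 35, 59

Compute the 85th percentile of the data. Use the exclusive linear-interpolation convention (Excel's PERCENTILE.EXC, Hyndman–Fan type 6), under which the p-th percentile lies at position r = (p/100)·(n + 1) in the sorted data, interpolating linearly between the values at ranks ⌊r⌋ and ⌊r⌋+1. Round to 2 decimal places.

117.00

Sorted: 30, 35, 44, 59, 67, 81, 112, 115, 119.
n = 9.
r = (85/100)·(9 + 1) = 8.5.
Rank 8 is 115 and rank 9 is 119.
Interpolate: 115 + 0.5·(119 − 115) = 115 + 0.5·4 = 117.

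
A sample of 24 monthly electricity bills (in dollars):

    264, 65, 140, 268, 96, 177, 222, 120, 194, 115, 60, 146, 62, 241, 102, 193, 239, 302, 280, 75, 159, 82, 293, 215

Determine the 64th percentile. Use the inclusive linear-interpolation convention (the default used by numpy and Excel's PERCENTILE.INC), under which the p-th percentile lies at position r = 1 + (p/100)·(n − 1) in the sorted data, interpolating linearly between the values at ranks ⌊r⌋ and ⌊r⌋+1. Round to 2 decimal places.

Sorted: 60, 62, 65, 75, 82, 96, 102, 115, 120, 140, 146, 159, 177, 193, 194, 215, 222, 239, 241, 264, 268, 280, 293, 302.
n = 24.
r = 1 + (64/100)·(24 − 1) = 1 + 14.72 = 15.72.
Rank 15 is 194 and rank 16 is 215.
Interpolate: 194 + 0.72·(215 − 194) = 194 + 0.72·21 = 209.12.

209.12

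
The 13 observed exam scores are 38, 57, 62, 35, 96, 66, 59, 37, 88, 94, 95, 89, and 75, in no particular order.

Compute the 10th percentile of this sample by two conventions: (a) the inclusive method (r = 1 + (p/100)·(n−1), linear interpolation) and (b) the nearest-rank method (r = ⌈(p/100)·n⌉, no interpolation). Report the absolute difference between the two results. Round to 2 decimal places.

Sorted: 35, 37, 38, 57, 59, 62, 66, 75, 88, 89, 94, 95, 96.
n = 13.
(a) r = 2.2; between ranks 2 (37) and 3 (38): 37.2.
(b) the nearest-rank method: rank 2 → 37.
|37.2 − 37| = 0.2.

0.20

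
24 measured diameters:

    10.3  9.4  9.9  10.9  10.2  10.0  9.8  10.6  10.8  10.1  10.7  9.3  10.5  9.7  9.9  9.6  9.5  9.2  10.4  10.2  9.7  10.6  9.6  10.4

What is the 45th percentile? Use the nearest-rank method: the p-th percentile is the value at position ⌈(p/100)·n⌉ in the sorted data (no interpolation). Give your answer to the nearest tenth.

Sorted: 9.2, 9.3, 9.4, 9.5, 9.6, 9.6, 9.7, 9.7, 9.8, 9.9, 9.9, 10.0, 10.1, 10.2, 10.2, 10.3, 10.4, 10.4, 10.5, 10.6, 10.6, 10.7, 10.8, 10.9.
n = 24.
Position = ⌈45/100 · 24⌉ = ⌈10.8⌉ = 11.
The value at rank 11 is 9.9.

9.9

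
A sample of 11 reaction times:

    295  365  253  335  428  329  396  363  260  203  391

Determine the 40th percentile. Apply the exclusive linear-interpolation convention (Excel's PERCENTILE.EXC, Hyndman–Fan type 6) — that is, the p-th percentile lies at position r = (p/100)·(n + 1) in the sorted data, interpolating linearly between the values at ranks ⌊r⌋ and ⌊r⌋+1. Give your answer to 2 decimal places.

322.20

Sorted: 203, 253, 260, 295, 329, 335, 363, 365, 391, 396, 428.
n = 11.
r = (40/100)·(11 + 1) = 4.8.
Rank 4 is 295 and rank 5 is 329.
Interpolate: 295 + 0.8·(329 − 295) = 295 + 0.8·34 = 322.2.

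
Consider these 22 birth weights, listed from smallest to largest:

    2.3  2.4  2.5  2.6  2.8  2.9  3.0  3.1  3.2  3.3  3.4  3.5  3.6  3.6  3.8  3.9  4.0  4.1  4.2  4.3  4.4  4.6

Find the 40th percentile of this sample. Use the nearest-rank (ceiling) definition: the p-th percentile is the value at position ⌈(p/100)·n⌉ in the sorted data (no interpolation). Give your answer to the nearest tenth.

3.2

n = 22.
Position = ⌈40/100 · 22⌉ = ⌈8.8⌉ = 9.
The value at rank 9 is 3.2.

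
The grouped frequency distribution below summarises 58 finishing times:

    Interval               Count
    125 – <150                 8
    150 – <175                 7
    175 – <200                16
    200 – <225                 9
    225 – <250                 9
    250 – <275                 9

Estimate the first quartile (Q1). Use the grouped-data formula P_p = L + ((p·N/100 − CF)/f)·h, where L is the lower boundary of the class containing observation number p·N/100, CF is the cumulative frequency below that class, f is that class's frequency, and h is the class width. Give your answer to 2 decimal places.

173.21

N = 58; target position k = 25/100 · 58 = 14.5.
Cumulative frequencies: 8, 15, 31, 40, 49, 58.
Observation 14.5 falls in the class 150 – <175.
L = 150, CF = 8, f = 7, h = 25.
P25 = 150 + ((14.5 − 8)/7)·25 = 150 + 23.2143 = 173.214.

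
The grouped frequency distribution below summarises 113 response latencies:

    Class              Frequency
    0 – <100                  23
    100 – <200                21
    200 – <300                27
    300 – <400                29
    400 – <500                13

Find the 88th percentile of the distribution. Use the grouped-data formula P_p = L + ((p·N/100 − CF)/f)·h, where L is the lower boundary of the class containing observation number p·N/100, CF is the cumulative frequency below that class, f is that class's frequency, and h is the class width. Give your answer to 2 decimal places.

N = 113; target position k = 88/100 · 113 = 99.44.
Cumulative frequencies: 23, 44, 71, 100, 113.
Observation 99.44 falls in the class 300 – <400.
L = 300, CF = 71, f = 29, h = 100.
P88 = 300 + ((99.44 − 71)/29)·100 = 300 + 98.069 = 398.069.

398.07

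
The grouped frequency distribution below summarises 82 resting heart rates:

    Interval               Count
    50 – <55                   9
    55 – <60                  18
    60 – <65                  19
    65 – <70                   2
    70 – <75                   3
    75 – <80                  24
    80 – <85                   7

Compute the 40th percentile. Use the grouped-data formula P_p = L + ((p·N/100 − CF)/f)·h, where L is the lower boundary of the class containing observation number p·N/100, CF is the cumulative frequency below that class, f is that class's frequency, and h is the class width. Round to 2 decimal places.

N = 82; target position k = 40/100 · 82 = 32.8.
Cumulative frequencies: 9, 27, 46, 48, 51, 75, 82.
Observation 32.8 falls in the class 60 – <65.
L = 60, CF = 27, f = 19, h = 5.
P40 = 60 + ((32.8 − 27)/19)·5 = 60 + 1.52632 = 61.5263.

61.53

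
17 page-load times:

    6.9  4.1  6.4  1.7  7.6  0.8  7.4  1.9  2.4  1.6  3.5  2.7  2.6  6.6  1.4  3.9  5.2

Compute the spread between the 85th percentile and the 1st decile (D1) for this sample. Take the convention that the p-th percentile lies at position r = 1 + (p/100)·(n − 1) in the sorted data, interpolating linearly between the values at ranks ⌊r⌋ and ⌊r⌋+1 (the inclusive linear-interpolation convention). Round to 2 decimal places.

5.26

Sorted: 0.8, 1.4, 1.6, 1.7, 1.9, 2.4, 2.6, 2.7, 3.5, 3.9, 4.1, 5.2, 6.4, 6.6, 6.9, 7.4, 7.6.
n = 17.
P10: r = 2.6; ranks 2–3 are 1.4, 1.6; interpolating gives 1.52.
P85: r = 14.6; ranks 14–15 are 6.6, 6.9; interpolating gives 6.78.
Difference: 6.78 − 1.52 = 5.26.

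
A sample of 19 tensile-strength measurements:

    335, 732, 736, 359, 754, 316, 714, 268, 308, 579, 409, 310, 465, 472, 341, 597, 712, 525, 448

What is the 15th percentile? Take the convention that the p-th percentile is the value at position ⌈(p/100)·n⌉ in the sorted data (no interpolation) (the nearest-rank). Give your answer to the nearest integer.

310

Sorted: 268, 308, 310, 316, 335, 341, 359, 409, 448, 465, 472, 525, 579, 597, 712, 714, 732, 736, 754.
n = 19.
Position = ⌈15/100 · 19⌉ = ⌈2.85⌉ = 3.
The value at rank 3 is 310.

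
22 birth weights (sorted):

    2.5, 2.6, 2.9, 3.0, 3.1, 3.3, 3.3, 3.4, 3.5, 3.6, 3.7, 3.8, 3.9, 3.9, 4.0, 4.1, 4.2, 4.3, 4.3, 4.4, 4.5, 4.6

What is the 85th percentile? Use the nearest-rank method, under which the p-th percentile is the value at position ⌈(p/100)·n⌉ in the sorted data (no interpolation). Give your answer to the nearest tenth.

n = 22.
Position = ⌈85/100 · 22⌉ = ⌈18.7⌉ = 19.
The value at rank 19 is 4.3.

4.3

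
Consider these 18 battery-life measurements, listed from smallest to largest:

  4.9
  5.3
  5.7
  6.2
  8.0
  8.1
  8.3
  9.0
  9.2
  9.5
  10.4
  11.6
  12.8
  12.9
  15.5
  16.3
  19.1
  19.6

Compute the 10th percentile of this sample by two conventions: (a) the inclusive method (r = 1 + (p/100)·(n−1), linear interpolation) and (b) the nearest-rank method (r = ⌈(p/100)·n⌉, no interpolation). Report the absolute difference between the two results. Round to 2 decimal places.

n = 18.
(a) r = 2.7; between ranks 2 (5.3) and 3 (5.7): 5.58.
(b) the nearest-rank method: rank 2 → 5.3.
|5.58 − 5.3| = 0.28.

0.28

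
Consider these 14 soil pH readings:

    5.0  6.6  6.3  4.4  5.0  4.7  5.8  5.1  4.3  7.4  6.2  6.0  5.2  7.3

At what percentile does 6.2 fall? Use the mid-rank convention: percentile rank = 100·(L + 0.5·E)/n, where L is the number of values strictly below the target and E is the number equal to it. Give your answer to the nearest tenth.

67.9

Sorted: 4.3, 4.4, 4.7, 5.0, 5.0, 5.1, 5.2, 5.8, 6.0, 6.2, 6.3, 6.6, 7.3, 7.4.
Count below 6.2: L = 9; count equal: E = 1; n = 14.
Percentile rank = 100·(9 + 0.5·1)/14 = 100·9.5/14 = 67.86.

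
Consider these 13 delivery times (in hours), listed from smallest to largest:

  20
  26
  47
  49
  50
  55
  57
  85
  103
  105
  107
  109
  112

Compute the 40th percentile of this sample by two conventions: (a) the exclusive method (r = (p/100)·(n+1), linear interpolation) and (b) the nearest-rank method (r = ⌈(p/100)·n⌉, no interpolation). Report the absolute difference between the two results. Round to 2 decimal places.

n = 13.
(a) r = 5.6; between ranks 5 (50) and 6 (55): 53.
(b) the nearest-rank method: rank 6 → 55.
|53 − 55| = 2.

2.00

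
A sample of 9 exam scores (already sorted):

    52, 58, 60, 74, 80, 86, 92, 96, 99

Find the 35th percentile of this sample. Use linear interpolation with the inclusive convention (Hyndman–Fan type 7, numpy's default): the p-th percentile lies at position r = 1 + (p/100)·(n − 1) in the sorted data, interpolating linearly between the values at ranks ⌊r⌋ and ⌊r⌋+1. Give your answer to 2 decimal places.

71.20

n = 9.
r = 1 + (35/100)·(9 − 1) = 1 + 2.8 = 3.8.
Rank 3 is 60 and rank 4 is 74.
Interpolate: 60 + 0.8·(74 − 60) = 60 + 0.8·14 = 71.2.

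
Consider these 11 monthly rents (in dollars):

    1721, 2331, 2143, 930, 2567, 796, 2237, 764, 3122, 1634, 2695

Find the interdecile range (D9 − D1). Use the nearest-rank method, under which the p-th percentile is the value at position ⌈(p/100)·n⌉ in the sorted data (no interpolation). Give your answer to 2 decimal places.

1899.00

Sorted: 764, 796, 930, 1634, 1721, 2143, 2237, 2331, 2567, 2695, 3122.
n = 11.
P10: rank ⌈10/100·11⌉ = 2 → 796.
P90: rank ⌈90/100·11⌉ = 10 → 2695.
Difference: 2695 − 796 = 1899.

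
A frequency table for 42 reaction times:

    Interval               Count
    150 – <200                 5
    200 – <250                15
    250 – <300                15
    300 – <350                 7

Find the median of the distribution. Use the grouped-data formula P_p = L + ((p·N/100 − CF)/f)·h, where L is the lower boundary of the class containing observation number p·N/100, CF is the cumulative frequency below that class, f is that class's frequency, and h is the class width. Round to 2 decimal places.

253.33

N = 42; target position k = 50/100 · 42 = 21.
Cumulative frequencies: 5, 20, 35, 42.
Observation 21 falls in the class 250 – <300.
L = 250, CF = 20, f = 15, h = 50.
P50 = 250 + ((21 − 20)/15)·50 = 250 + 3.33333 = 253.333.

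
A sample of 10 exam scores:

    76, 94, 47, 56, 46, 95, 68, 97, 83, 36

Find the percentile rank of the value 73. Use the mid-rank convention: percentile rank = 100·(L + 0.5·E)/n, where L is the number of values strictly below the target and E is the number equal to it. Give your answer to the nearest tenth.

50.0

Sorted: 36, 46, 47, 56, 68, 76, 83, 94, 95, 97.
Count below 73: L = 5; count equal: E = 0; n = 10.
Percentile rank = 100·(5 + 0.5·0)/10 = 100·5/10 = 50.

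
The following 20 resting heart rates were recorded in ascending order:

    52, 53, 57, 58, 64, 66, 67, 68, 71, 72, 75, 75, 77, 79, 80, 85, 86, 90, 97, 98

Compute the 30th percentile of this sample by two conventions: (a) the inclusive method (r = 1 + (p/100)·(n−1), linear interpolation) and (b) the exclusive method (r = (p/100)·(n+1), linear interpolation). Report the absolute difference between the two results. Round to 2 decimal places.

0.40

n = 20.
(a) r = 6.7; between ranks 6 (66) and 7 (67): 66.7.
(b) r = 6.3; between ranks 6 (66) and 7 (67): 66.3.
|66.7 − 66.3| = 0.4.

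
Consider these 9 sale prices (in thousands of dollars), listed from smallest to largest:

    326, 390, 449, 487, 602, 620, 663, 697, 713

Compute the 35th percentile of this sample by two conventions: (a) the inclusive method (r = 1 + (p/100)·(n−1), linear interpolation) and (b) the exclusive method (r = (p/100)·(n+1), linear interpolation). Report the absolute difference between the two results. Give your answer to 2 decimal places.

11.40

n = 9.
(a) r = 3.8; between ranks 3 (449) and 4 (487): 479.4.
(b) r = 3.5; between ranks 3 (449) and 4 (487): 468.
|479.4 − 468| = 11.4.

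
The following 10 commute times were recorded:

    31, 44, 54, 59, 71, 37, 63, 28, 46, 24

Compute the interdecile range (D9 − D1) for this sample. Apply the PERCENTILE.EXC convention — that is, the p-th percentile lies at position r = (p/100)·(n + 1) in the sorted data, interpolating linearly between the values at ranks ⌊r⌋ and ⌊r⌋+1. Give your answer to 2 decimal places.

45.80

Sorted: 24, 28, 31, 37, 44, 46, 54, 59, 63, 71.
n = 10.
P10: r = 1.1; ranks 1–2 are 24, 28; interpolating gives 24.4.
P90: r = 9.9; ranks 9–10 are 63, 71; interpolating gives 70.2.
Difference: 70.2 − 24.4 = 45.8.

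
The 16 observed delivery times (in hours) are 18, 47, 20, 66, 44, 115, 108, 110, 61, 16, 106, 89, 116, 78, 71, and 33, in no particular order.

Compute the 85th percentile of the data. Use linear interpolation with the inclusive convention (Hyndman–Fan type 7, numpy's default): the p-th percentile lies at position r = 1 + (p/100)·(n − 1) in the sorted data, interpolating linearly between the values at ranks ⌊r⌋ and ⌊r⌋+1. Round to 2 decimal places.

109.50

Sorted: 16, 18, 20, 33, 44, 47, 61, 66, 71, 78, 89, 106, 108, 110, 115, 116.
n = 16.
r = 1 + (85/100)·(16 − 1) = 1 + 12.75 = 13.75.
Rank 13 is 108 and rank 14 is 110.
Interpolate: 108 + 0.75·(110 − 108) = 108 + 0.75·2 = 109.5.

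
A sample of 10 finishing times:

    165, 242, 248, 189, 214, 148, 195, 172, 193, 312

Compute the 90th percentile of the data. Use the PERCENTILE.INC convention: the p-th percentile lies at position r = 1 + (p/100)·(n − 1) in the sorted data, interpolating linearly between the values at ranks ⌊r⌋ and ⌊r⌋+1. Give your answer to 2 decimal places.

254.40

Sorted: 148, 165, 172, 189, 193, 195, 214, 242, 248, 312.
n = 10.
r = 1 + (90/100)·(10 − 1) = 1 + 8.1 = 9.1.
Rank 9 is 248 and rank 10 is 312.
Interpolate: 248 + 0.1·(312 − 248) = 248 + 0.1·64 = 254.4.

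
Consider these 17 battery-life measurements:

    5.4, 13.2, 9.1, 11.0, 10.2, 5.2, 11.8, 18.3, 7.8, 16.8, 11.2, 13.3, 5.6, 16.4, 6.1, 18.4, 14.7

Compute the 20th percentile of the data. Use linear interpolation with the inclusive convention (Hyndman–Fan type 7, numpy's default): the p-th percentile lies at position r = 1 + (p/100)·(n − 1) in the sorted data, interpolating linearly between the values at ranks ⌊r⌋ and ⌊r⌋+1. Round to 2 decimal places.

6.44

Sorted: 5.2, 5.4, 5.6, 6.1, 7.8, 9.1, 10.2, 11.0, 11.2, 11.8, 13.2, 13.3, 14.7, 16.4, 16.8, 18.3, 18.4.
n = 17.
r = 1 + (20/100)·(17 − 1) = 1 + 3.2 = 4.2.
Rank 4 is 6.1 and rank 5 is 7.8.
Interpolate: 6.1 + 0.2·(7.8 − 6.1) = 6.1 + 0.2·1.7 = 6.44.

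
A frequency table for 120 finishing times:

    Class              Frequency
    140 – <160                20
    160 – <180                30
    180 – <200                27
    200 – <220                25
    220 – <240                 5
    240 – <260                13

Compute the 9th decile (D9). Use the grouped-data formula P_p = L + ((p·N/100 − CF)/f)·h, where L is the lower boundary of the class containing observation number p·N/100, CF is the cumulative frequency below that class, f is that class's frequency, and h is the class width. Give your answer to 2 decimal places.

N = 120; target position k = 90/100 · 120 = 108.
Cumulative frequencies: 20, 50, 77, 102, 107, 120.
Observation 108 falls in the class 240 – <260.
L = 240, CF = 107, f = 13, h = 20.
P90 = 240 + ((108 − 107)/13)·20 = 240 + 1.53846 = 241.538.

241.54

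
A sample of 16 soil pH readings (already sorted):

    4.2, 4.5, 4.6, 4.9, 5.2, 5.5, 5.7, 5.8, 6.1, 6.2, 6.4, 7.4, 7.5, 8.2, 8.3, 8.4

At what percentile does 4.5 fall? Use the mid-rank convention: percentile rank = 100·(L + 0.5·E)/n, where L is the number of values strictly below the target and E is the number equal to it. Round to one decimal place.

9.4

Count below 4.5: L = 1; count equal: E = 1; n = 16.
Percentile rank = 100·(1 + 0.5·1)/16 = 100·1.5/16 = 9.375.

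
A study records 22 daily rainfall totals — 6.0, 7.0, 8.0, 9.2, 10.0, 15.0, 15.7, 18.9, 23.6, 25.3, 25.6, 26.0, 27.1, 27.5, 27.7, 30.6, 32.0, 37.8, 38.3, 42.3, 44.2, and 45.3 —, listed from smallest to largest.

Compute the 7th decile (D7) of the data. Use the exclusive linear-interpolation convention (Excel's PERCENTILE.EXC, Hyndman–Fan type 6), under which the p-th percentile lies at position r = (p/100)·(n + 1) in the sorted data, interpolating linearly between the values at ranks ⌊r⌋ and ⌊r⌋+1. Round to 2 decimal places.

30.74

n = 22.
r = (70/100)·(22 + 1) = 16.1.
Rank 16 is 30.6 and rank 17 is 32.0.
Interpolate: 30.6 + 0.1·(32.0 − 30.6) = 30.6 + 0.1·1.4 = 30.74.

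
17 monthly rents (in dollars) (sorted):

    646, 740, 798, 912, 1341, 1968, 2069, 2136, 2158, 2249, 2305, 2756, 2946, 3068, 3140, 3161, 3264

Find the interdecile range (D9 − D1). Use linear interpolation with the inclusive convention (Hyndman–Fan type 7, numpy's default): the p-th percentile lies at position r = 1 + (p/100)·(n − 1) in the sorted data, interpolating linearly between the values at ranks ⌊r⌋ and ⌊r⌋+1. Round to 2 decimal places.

n = 17.
P10: r = 2.6; ranks 2–3 are 740, 798; interpolating gives 774.8.
P90: r = 15.4; ranks 15–16 are 3140, 3161; interpolating gives 3148.4.
Difference: 3148.4 − 774.8 = 2373.6.

2373.60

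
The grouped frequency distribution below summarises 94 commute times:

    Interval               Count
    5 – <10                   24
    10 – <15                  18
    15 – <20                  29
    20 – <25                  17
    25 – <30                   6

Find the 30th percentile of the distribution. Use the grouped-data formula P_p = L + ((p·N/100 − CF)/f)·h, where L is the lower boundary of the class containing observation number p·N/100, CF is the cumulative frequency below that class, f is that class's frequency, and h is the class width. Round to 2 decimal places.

11.17

N = 94; target position k = 30/100 · 94 = 28.2.
Cumulative frequencies: 24, 42, 71, 88, 94.
Observation 28.2 falls in the class 10 – <15.
L = 10, CF = 24, f = 18, h = 5.
P30 = 10 + ((28.2 − 24)/18)·5 = 10 + 1.16667 = 11.1667.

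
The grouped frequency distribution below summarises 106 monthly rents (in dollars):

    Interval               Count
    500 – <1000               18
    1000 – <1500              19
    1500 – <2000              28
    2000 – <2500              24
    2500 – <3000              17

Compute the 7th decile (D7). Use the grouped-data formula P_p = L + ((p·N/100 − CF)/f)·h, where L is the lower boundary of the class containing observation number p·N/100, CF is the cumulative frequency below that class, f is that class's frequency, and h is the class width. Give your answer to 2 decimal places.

N = 106; target position k = 70/100 · 106 = 74.2.
Cumulative frequencies: 18, 37, 65, 89, 106.
Observation 74.2 falls in the class 2000 – <2500.
L = 2000, CF = 65, f = 24, h = 500.
P70 = 2000 + ((74.2 − 65)/24)·500 = 2000 + 191.667 = 2191.67.

2191.67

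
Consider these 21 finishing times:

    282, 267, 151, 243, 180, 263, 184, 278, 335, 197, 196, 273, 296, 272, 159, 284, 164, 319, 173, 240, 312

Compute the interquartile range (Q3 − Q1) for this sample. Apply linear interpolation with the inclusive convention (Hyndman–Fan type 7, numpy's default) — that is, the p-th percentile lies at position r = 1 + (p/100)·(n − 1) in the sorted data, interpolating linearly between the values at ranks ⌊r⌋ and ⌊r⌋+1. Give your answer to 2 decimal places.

Sorted: 151, 159, 164, 173, 180, 184, 196, 197, 240, 243, 263, 267, 272, 273, 278, 282, 284, 296, 312, 319, 335.
n = 21.
P25: r = 6 (integer) → 184.
P75: r = 16 (integer) → 282.
Difference: 282 − 184 = 98.

98.00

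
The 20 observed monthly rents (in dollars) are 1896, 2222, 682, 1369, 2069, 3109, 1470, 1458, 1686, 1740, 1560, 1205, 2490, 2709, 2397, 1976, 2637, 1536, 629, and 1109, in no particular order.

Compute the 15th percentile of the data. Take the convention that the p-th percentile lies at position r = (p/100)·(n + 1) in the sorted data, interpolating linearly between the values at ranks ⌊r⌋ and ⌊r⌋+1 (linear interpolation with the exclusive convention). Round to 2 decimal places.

Sorted: 629, 682, 1109, 1205, 1369, 1458, 1470, 1536, 1560, 1686, 1740, 1896, 1976, 2069, 2222, 2397, 2490, 2637, 2709, 3109.
n = 20.
r = (15/100)·(20 + 1) = 3.15.
Rank 3 is 1109 and rank 4 is 1205.
Interpolate: 1109 + 0.15·(1205 − 1109) = 1109 + 0.15·96 = 1123.4.

1123.40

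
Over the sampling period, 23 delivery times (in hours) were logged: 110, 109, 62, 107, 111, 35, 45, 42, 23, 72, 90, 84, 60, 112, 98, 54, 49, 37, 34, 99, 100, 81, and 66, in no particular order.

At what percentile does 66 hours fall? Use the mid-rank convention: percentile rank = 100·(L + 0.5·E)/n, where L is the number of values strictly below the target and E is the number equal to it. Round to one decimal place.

45.7

Sorted: 23, 34, 35, 37, 42, 45, 49, 54, 60, 62, 66, 72, 81, 84, 90, 98, 99, 100, 107, 109, 110, 111, 112.
Count below 66: L = 10; count equal: E = 1; n = 23.
Percentile rank = 100·(10 + 0.5·1)/23 = 100·10.5/23 = 45.65.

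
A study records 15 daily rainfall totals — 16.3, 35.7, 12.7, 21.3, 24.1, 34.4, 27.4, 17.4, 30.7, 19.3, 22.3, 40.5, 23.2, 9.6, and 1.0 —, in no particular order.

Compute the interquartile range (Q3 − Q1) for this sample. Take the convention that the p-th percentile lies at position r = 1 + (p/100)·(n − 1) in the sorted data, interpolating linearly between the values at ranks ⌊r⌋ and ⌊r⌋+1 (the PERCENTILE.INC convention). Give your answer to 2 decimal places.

12.20

Sorted: 1.0, 9.6, 12.7, 16.3, 17.4, 19.3, 21.3, 22.3, 23.2, 24.1, 27.4, 30.7, 34.4, 35.7, 40.5.
n = 15.
P25: r = 4.5; ranks 4–5 are 16.3, 17.4; interpolating gives 16.85.
P75: r = 11.5; ranks 11–12 are 27.4, 30.7; interpolating gives 29.05.
Difference: 29.05 − 16.85 = 12.2.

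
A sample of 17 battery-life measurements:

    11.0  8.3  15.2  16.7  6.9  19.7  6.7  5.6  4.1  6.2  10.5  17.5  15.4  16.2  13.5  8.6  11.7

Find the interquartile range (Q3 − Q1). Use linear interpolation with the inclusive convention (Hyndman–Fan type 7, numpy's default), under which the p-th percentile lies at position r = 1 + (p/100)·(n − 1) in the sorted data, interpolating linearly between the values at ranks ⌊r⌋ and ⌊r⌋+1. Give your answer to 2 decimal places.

8.50

Sorted: 4.1, 5.6, 6.2, 6.7, 6.9, 8.3, 8.6, 10.5, 11.0, 11.7, 13.5, 15.2, 15.4, 16.2, 16.7, 17.5, 19.7.
n = 17.
P25: r = 5 (integer) → 6.9.
P75: r = 13 (integer) → 15.4.
Difference: 15.4 − 6.9 = 8.5.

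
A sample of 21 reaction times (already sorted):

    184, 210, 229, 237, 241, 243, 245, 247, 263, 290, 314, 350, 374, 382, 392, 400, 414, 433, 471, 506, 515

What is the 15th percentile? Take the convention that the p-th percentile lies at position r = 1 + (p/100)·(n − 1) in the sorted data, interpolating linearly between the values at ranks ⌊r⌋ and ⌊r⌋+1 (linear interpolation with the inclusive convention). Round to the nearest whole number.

n = 21.
r = 1 + (15/100)·(21 − 1) = 1 + 3 = 4.
r is an integer, so P15 is the value at rank 4: 237.

237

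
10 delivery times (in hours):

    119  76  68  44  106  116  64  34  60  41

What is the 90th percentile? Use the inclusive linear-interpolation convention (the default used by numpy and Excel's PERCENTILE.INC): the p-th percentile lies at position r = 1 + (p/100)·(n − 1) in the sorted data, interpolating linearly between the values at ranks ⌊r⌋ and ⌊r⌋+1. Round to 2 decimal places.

Sorted: 34, 41, 44, 60, 64, 68, 76, 106, 116, 119.
n = 10.
r = 1 + (90/100)·(10 − 1) = 1 + 8.1 = 9.1.
Rank 9 is 116 and rank 10 is 119.
Interpolate: 116 + 0.1·(119 − 116) = 116 + 0.1·3 = 116.3.

116.30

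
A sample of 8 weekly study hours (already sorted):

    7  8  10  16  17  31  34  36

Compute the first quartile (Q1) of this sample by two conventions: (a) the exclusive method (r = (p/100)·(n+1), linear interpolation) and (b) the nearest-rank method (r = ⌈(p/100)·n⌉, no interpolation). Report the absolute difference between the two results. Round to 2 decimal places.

n = 8.
(a) r = 2.25; between ranks 2 (8) and 3 (10): 8.5.
(b) the nearest-rank method: rank 2 → 8.
|8.5 − 8| = 0.5.

0.50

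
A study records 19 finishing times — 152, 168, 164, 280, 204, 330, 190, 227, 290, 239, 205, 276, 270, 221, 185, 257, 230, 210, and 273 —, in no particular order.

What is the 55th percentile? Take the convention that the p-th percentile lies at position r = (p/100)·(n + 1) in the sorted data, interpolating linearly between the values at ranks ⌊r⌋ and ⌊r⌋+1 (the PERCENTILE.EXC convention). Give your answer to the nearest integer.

Sorted: 152, 164, 168, 185, 190, 204, 205, 210, 221, 227, 230, 239, 257, 270, 273, 276, 280, 290, 330.
n = 19.
r = (55/100)·(19 + 1) = 11.
r is an integer, so P55 is the value at rank 11: 230.

230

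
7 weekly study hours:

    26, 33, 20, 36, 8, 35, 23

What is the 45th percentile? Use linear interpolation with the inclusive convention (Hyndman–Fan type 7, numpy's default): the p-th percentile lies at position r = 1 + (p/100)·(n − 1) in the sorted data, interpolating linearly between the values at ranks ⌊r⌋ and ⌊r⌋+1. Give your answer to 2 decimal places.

Sorted: 8, 20, 23, 26, 33, 35, 36.
n = 7.
r = 1 + (45/100)·(7 − 1) = 1 + 2.7 = 3.7.
Rank 3 is 23 and rank 4 is 26.
Interpolate: 23 + 0.7·(26 − 23) = 23 + 0.7·3 = 25.1.

25.10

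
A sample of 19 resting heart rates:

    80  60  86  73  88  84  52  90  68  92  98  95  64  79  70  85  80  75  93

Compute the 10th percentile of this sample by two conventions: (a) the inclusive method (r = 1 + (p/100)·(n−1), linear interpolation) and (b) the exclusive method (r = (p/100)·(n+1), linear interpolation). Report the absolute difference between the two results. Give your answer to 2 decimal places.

Sorted: 52, 60, 64, 68, 70, 73, 75, 79, 80, 80, 84, 85, 86, 88, 90, 92, 93, 95, 98.
n = 19.
(a) r = 2.8; between ranks 2 (60) and 3 (64): 63.2.
(b) r = 2 → value at rank 2 = 60.
|63.2 − 60| = 3.2.

3.20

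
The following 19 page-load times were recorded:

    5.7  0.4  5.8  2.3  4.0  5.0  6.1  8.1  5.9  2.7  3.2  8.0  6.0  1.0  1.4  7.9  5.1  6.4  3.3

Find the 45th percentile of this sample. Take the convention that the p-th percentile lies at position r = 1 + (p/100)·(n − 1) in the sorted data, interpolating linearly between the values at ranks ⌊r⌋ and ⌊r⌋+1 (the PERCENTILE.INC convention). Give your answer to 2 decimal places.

5.01

Sorted: 0.4, 1.0, 1.4, 2.3, 2.7, 3.2, 3.3, 4.0, 5.0, 5.1, 5.7, 5.8, 5.9, 6.0, 6.1, 6.4, 7.9, 8.0, 8.1.
n = 19.
r = 1 + (45/100)·(19 − 1) = 1 + 8.1 = 9.1.
Rank 9 is 5.0 and rank 10 is 5.1.
Interpolate: 5.0 + 0.1·(5.1 − 5.0) = 5.0 + 0.1·0.1 = 5.01.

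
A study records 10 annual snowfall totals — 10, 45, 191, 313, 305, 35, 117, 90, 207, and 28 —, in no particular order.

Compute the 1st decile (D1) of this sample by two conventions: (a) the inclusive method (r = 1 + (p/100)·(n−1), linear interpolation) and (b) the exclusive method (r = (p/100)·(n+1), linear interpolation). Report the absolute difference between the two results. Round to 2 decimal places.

14.40

Sorted: 10, 28, 35, 45, 90, 117, 191, 207, 305, 313.
n = 10.
(a) r = 1.9; between ranks 1 (10) and 2 (28): 26.2.
(b) r = 1.1; between ranks 1 (10) and 2 (28): 11.8.
|26.2 − 11.8| = 14.4.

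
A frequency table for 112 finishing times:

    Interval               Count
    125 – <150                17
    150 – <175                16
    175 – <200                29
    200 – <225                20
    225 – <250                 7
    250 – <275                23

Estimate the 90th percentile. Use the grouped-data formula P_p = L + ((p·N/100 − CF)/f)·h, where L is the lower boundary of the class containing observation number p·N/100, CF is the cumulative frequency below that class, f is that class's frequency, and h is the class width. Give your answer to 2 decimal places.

262.83

N = 112; target position k = 90/100 · 112 = 100.8.
Cumulative frequencies: 17, 33, 62, 82, 89, 112.
Observation 100.8 falls in the class 250 – <275.
L = 250, CF = 89, f = 23, h = 25.
P90 = 250 + ((100.8 − 89)/23)·25 = 250 + 12.8261 = 262.826.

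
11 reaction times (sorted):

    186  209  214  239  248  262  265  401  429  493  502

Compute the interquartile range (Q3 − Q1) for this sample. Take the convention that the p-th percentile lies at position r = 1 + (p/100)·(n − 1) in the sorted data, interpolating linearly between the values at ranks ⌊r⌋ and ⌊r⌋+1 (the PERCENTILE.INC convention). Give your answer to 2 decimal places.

188.50

n = 11.
P25: r = 3.5; ranks 3–4 are 214, 239; interpolating gives 226.5.
P75: r = 8.5; ranks 8–9 are 401, 429; interpolating gives 415.
Difference: 415 − 226.5 = 188.5.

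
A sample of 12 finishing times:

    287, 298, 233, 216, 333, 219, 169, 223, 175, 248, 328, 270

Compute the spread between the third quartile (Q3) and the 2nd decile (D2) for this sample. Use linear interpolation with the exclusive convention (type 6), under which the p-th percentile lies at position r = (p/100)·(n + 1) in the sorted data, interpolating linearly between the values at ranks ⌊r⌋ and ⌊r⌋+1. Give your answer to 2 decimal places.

Sorted: 169, 175, 216, 219, 223, 233, 248, 270, 287, 298, 328, 333.
n = 12.
P20: r = 2.6; ranks 2–3 are 175, 216; interpolating gives 199.6.
P75: r = 9.75; ranks 9–10 are 287, 298; interpolating gives 295.25.
Difference: 295.25 − 199.6 = 95.65.

95.65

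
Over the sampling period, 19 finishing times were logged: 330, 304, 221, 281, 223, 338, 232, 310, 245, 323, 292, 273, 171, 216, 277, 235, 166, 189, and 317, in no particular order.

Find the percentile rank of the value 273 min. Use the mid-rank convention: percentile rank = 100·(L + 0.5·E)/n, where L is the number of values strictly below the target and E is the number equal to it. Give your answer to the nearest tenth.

50.0

Sorted: 166, 171, 189, 216, 221, 223, 232, 235, 245, 273, 277, 281, 292, 304, 310, 317, 323, 330, 338.
Count below 273: L = 9; count equal: E = 1; n = 19.
Percentile rank = 100·(9 + 0.5·1)/19 = 100·9.5/19 = 50.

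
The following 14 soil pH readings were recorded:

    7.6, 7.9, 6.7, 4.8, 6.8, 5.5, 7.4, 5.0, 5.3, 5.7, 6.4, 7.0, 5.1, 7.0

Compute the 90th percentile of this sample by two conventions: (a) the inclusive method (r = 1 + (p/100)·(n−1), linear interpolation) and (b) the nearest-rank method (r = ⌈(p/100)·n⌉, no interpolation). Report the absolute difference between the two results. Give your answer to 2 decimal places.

0.06

Sorted: 4.8, 5.0, 5.1, 5.3, 5.5, 5.7, 6.4, 6.7, 6.8, 7.0, 7.0, 7.4, 7.6, 7.9.
n = 14.
(a) r = 12.7; between ranks 12 (7.4) and 13 (7.6): 7.54.
(b) the nearest-rank method: rank 13 → 7.6.
|7.54 − 7.6| = 0.06.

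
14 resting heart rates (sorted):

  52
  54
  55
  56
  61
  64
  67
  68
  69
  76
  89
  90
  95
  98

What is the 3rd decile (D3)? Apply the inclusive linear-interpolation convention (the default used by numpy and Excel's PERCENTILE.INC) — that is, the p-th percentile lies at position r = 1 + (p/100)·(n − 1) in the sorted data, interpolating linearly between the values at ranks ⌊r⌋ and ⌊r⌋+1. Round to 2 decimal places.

60.50

n = 14.
r = 1 + (30/100)·(14 − 1) = 1 + 3.9 = 4.9.
Rank 4 is 56 and rank 5 is 61.
Interpolate: 56 + 0.9·(61 − 56) = 56 + 0.9·5 = 60.5.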